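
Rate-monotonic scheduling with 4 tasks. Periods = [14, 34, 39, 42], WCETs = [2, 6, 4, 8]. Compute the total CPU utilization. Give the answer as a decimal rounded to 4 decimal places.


Compute individual utilizations (exact fractions):
  Task 1: C/T = 2/14 = 1/7 (approx. 0.1429)
  Task 2: C/T = 6/34 = 3/17 (approx. 0.1765)
  Task 3: C/T = 4/39 (approx. 0.1026)
  Task 4: C/T = 8/42 = 4/21 (approx. 0.1905)
Total utilization U = 1/7 + 3/17 + 4/39 + 4/21 = 406/663
Rounded to 4 decimal places: U = 0.6124
RM (Liu & Layland) bound for 4 tasks = 0.756828; compare with U = 406/663 (approx. 0.612368)
U <= bound, so schedulable by RM sufficient condition.

0.6124


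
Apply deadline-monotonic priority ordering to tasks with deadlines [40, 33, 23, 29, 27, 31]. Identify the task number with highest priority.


Sort tasks by relative deadline (ascending):
  Task 3: deadline = 23
  Task 5: deadline = 27
  Task 4: deadline = 29
  Task 6: deadline = 31
  Task 2: deadline = 33
  Task 1: deadline = 40
Priority order (highest first): [3, 5, 4, 6, 2, 1]
Highest priority task = 3

3


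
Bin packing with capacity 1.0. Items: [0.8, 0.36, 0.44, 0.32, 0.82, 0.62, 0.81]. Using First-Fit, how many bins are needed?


Place items sequentially using First-Fit:
  Item 0.8 -> new Bin 1
  Item 0.36 -> new Bin 2
  Item 0.44 -> Bin 2 (now 0.8)
  Item 0.32 -> new Bin 3
  Item 0.82 -> new Bin 4
  Item 0.62 -> Bin 3 (now 0.94)
  Item 0.81 -> new Bin 5
Total bins used = 5

5


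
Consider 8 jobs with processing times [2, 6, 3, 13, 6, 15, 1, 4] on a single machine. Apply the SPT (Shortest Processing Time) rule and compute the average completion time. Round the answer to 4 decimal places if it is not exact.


Sort jobs by processing time (SPT order): [1, 2, 3, 4, 6, 6, 13, 15]
Compute completion times sequentially:
  Job 1: processing = 1, completes at 1
  Job 2: processing = 2, completes at 3
  Job 3: processing = 3, completes at 6
  Job 4: processing = 4, completes at 10
  Job 5: processing = 6, completes at 16
  Job 6: processing = 6, completes at 22
  Job 7: processing = 13, completes at 35
  Job 8: processing = 15, completes at 50
Sum of completion times = 143
Average completion time = 143/8 = 17.875

17.875


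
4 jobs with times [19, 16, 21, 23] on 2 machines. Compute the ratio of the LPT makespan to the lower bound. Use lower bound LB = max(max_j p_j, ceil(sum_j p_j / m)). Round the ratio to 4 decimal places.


LPT order: [23, 21, 19, 16]
Machine loads after assignment: [39, 40]
LPT makespan = 40
Lower bound = max(max_job, ceil(total/2)) = max(23, 40) = 40
Ratio = 40 / 40 = 1.0

1.0


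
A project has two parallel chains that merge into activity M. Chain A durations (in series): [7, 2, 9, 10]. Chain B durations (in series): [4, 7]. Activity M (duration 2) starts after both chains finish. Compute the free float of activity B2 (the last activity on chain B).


ES(B2) = sum of predecessors on chain B = 4
EF(B2) = ES + duration = 4 + 7 = 11
Successor of B2 is M. ES(M) = max(sum(A), sum(B)) = max(28, 11) = 28
Free float = ES(successor) - EF(current) = 28 - 11 = 17

17


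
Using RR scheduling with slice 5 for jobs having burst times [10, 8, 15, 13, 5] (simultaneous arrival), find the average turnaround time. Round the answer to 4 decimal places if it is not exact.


Time quantum = 5
Execution trace:
  J1 runs 5 units, time = 5
  J2 runs 5 units, time = 10
  J3 runs 5 units, time = 15
  J4 runs 5 units, time = 20
  J5 runs 5 units, time = 25
  J1 runs 5 units, time = 30
  J2 runs 3 units, time = 33
  J3 runs 5 units, time = 38
  J4 runs 5 units, time = 43
  J3 runs 5 units, time = 48
  J4 runs 3 units, time = 51
Finish times: [30, 33, 48, 51, 25]
Average turnaround = 187/5 = 37.4

37.4


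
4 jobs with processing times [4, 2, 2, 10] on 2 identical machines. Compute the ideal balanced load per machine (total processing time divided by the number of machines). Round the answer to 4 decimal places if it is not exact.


Total processing time = 4 + 2 + 2 + 10 = 18
Number of machines = 2
Ideal balanced load = 18 / 2 = 9.0

9.0


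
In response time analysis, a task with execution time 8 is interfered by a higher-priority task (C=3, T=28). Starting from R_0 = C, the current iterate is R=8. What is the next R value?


R_next = C + ceil(R_prev / T_hp) * C_hp
ceil(8 / 28) = ceil(0.2857) = 1
Interference = 1 * 3 = 3
R_next = 8 + 3 = 11

11


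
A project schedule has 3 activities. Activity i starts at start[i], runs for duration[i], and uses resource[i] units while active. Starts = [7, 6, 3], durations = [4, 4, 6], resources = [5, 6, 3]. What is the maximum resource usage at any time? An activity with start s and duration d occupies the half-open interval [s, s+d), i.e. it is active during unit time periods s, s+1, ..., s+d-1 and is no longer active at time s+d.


Each activity i is active on [start_i, start_i + duration_i).
Compute total resource usage per time slot:
  t=0: active resources = [], total = 0
  t=1: active resources = [], total = 0
  t=2: active resources = [], total = 0
  t=3: active resources = [3], total = 3
  t=4: active resources = [3], total = 3
  t=5: active resources = [3], total = 3
  t=6: active resources = [6, 3], total = 9
  t=7: active resources = [5, 6, 3], total = 14
  t=8: active resources = [5, 6, 3], total = 14
  t=9: active resources = [5, 6], total = 11
  t=10: active resources = [5], total = 5
Peak resource demand = 14

14


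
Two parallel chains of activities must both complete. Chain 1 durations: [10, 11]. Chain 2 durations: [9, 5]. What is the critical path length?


Path A total = 10 + 11 = 21
Path B total = 9 + 5 = 14
Critical path = longest path = max(21, 14) = 21

21


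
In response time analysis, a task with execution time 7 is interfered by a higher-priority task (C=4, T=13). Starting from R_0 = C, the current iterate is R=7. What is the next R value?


R_next = C + ceil(R_prev / T_hp) * C_hp
ceil(7 / 13) = ceil(0.5385) = 1
Interference = 1 * 4 = 4
R_next = 7 + 4 = 11

11


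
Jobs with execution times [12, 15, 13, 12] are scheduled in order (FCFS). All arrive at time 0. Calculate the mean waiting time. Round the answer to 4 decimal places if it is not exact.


FCFS order (as given): [12, 15, 13, 12]
Waiting times:
  Job 1: wait = 0
  Job 2: wait = 12
  Job 3: wait = 27
  Job 4: wait = 40
Sum of waiting times = 79
Average waiting time = 79/4 = 19.75

19.75


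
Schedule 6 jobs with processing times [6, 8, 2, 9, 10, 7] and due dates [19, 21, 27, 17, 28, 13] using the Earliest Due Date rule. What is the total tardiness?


Sort by due date (EDD order): [(7, 13), (9, 17), (6, 19), (8, 21), (2, 27), (10, 28)]
Compute completion times and tardiness:
  Job 1: p=7, d=13, C=7, tardiness=max(0,7-13)=0
  Job 2: p=9, d=17, C=16, tardiness=max(0,16-17)=0
  Job 3: p=6, d=19, C=22, tardiness=max(0,22-19)=3
  Job 4: p=8, d=21, C=30, tardiness=max(0,30-21)=9
  Job 5: p=2, d=27, C=32, tardiness=max(0,32-27)=5
  Job 6: p=10, d=28, C=42, tardiness=max(0,42-28)=14
Total tardiness = 31

31


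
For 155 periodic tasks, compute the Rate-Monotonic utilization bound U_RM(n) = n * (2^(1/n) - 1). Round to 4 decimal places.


Compute 2^(1/155) = 1.0044819312
Subtract 1: 1.0044819312 - 1 = 0.0044819312
Multiply by n: 155 * 0.0044819312 = 0.6946993360
Round to 4 dp: 0.6947

0.6947


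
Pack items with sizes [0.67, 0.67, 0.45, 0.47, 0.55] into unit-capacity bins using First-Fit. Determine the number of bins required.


Place items sequentially using First-Fit:
  Item 0.67 -> new Bin 1
  Item 0.67 -> new Bin 2
  Item 0.45 -> new Bin 3
  Item 0.47 -> Bin 3 (now 0.92)
  Item 0.55 -> new Bin 4
Total bins used = 4

4


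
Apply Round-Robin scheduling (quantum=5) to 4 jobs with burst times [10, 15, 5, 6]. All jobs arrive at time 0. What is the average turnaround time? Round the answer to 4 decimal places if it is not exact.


Time quantum = 5
Execution trace:
  J1 runs 5 units, time = 5
  J2 runs 5 units, time = 10
  J3 runs 5 units, time = 15
  J4 runs 5 units, time = 20
  J1 runs 5 units, time = 25
  J2 runs 5 units, time = 30
  J4 runs 1 units, time = 31
  J2 runs 5 units, time = 36
Finish times: [25, 36, 15, 31]
Average turnaround = 107/4 = 26.75

26.75


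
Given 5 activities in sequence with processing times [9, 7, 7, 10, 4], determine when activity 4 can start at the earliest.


Activity 4 starts after activities 1 through 3 complete.
Predecessor durations: [9, 7, 7]
ES = 9 + 7 + 7 = 23

23


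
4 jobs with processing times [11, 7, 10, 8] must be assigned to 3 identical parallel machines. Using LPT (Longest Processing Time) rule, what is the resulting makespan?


Sort jobs in decreasing order (LPT): [11, 10, 8, 7]
Assign each job to the least loaded machine:
  Machine 1: jobs [11], load = 11
  Machine 2: jobs [10], load = 10
  Machine 3: jobs [8, 7], load = 15
Makespan = max load = 15

15


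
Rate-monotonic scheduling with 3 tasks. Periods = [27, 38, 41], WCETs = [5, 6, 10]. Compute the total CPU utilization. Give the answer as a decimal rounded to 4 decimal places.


Compute individual utilizations (exact fractions):
  Task 1: C/T = 5/27 (approx. 0.1852)
  Task 2: C/T = 6/38 = 3/19 (approx. 0.1579)
  Task 3: C/T = 10/41 (approx. 0.2439)
Total utilization U = 5/27 + 3/19 + 10/41 = 12346/21033
Rounded to 4 decimal places: U = 0.5870
RM (Liu & Layland) bound for 3 tasks = 0.779763; compare with U = 12346/21033 (approx. 0.586982)
U <= bound, so schedulable by RM sufficient condition.

0.5870


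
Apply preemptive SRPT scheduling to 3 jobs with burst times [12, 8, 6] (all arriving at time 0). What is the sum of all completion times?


Since all jobs arrive at t=0, SRPT equals SPT ordering.
SPT order: [6, 8, 12]
Completion times:
  Job 1: p=6, C=6
  Job 2: p=8, C=14
  Job 3: p=12, C=26
Total completion time = 6 + 14 + 26 = 46

46


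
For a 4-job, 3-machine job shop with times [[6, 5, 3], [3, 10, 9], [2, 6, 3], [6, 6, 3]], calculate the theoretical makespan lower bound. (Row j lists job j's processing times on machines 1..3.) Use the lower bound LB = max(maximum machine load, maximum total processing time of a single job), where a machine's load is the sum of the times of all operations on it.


Machine loads:
  Machine 1: 6 + 3 + 2 + 6 = 17
  Machine 2: 5 + 10 + 6 + 6 = 27
  Machine 3: 3 + 9 + 3 + 3 = 18
Max machine load = 27
Job totals:
  Job 1: 14
  Job 2: 22
  Job 3: 11
  Job 4: 15
Max job total = 22
Lower bound = max(27, 22) = 27

27


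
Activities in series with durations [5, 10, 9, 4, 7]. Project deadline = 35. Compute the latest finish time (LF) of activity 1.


LF(activity 1) = deadline - sum of successor durations
Successors: activities 2 through 5 with durations [10, 9, 4, 7]
Sum of successor durations = 30
LF = 35 - 30 = 5

5


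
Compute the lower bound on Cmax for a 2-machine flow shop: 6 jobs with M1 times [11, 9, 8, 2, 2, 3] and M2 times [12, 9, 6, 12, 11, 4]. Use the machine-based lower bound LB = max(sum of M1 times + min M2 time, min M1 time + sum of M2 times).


LB1 = sum(M1 times) + min(M2 times) = 35 + 4 = 39
LB2 = min(M1 times) + sum(M2 times) = 2 + 54 = 56
Lower bound = max(LB1, LB2) = max(39, 56) = 56

56


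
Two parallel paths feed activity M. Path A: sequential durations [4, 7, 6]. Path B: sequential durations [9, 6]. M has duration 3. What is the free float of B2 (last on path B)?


ES(B2) = sum of predecessors on chain B = 9
EF(B2) = ES + duration = 9 + 6 = 15
Successor of B2 is M. ES(M) = max(sum(A), sum(B)) = max(17, 15) = 17
Free float = ES(successor) - EF(current) = 17 - 15 = 2

2


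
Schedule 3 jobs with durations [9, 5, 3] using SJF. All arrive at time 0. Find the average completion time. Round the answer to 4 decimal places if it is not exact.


SJF order (ascending): [3, 5, 9]
Completion times:
  Job 1: burst=3, C=3
  Job 2: burst=5, C=8
  Job 3: burst=9, C=17
Average completion = 28/3 = 9.3333

9.3333


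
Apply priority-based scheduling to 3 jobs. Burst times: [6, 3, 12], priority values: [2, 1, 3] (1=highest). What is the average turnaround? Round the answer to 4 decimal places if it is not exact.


Sort by priority (ascending = highest first):
Order: [(1, 3), (2, 6), (3, 12)]
Completion times:
  Priority 1, burst=3, C=3
  Priority 2, burst=6, C=9
  Priority 3, burst=12, C=21
Average turnaround = 33/3 = 11.0

11.0


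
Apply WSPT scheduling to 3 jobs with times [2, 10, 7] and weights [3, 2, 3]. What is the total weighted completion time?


Compute p/w ratios and sort ascending (WSPT): [(2, 3), (7, 3), (10, 2)]
Compute weighted completion times:
  Job (p=2,w=3): C=2, w*C=3*2=6
  Job (p=7,w=3): C=9, w*C=3*9=27
  Job (p=10,w=2): C=19, w*C=2*19=38
Total weighted completion time = 71

71


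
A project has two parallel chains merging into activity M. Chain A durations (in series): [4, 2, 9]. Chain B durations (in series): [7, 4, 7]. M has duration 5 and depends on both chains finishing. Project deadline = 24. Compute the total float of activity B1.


Forward pass: ES(B1) = sum of predecessors on chain B = 0
EF = ES + duration = 0 + 7 = 7
Backward pass: LF(M) = deadline = 24; LS(M) = 24 - 5 = 19
LF(B1) = LS(M) - sum(successors on chain B) = 19 - 11 = 8
LS = LF - duration = 8 - 7 = 1
Total float = LS - ES = 1 - 0 = 1

1


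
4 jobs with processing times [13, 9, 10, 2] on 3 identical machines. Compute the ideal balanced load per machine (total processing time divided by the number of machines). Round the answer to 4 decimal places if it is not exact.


Total processing time = 13 + 9 + 10 + 2 = 34
Number of machines = 3
Ideal balanced load = 34 / 3 = 11.3333

11.3333


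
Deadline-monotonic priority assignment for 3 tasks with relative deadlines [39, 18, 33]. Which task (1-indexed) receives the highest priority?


Sort tasks by relative deadline (ascending):
  Task 2: deadline = 18
  Task 3: deadline = 33
  Task 1: deadline = 39
Priority order (highest first): [2, 3, 1]
Highest priority task = 2

2


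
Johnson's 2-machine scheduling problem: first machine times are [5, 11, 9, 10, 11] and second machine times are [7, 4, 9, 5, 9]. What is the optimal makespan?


Apply Johnson's rule:
  Group 1 (a <= b): [(1, 5, 7), (3, 9, 9)]
  Group 2 (a > b): [(5, 11, 9), (4, 10, 5), (2, 11, 4)]
Optimal job order: [1, 3, 5, 4, 2]
Schedule:
  Job 1: M1 done at 5, M2 done at 12
  Job 3: M1 done at 14, M2 done at 23
  Job 5: M1 done at 25, M2 done at 34
  Job 4: M1 done at 35, M2 done at 40
  Job 2: M1 done at 46, M2 done at 50
Makespan = 50

50


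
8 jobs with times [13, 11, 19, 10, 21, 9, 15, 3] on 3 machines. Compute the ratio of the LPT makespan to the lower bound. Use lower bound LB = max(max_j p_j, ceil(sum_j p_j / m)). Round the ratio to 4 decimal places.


LPT order: [21, 19, 15, 13, 11, 10, 9, 3]
Machine loads after assignment: [31, 33, 37]
LPT makespan = 37
Lower bound = max(max_job, ceil(total/3)) = max(21, 34) = 34
Ratio = 37 / 34 = 1.0882

1.0882


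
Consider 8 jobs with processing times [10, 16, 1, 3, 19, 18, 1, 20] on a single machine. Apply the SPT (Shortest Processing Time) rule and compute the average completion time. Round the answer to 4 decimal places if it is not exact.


Sort jobs by processing time (SPT order): [1, 1, 3, 10, 16, 18, 19, 20]
Compute completion times sequentially:
  Job 1: processing = 1, completes at 1
  Job 2: processing = 1, completes at 2
  Job 3: processing = 3, completes at 5
  Job 4: processing = 10, completes at 15
  Job 5: processing = 16, completes at 31
  Job 6: processing = 18, completes at 49
  Job 7: processing = 19, completes at 68
  Job 8: processing = 20, completes at 88
Sum of completion times = 259
Average completion time = 259/8 = 32.375

32.375


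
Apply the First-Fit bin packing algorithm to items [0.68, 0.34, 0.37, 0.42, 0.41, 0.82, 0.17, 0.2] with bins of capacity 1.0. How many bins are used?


Place items sequentially using First-Fit:
  Item 0.68 -> new Bin 1
  Item 0.34 -> new Bin 2
  Item 0.37 -> Bin 2 (now 0.71)
  Item 0.42 -> new Bin 3
  Item 0.41 -> Bin 3 (now 0.83)
  Item 0.82 -> new Bin 4
  Item 0.17 -> Bin 1 (now 0.85)
  Item 0.2 -> Bin 2 (now 0.91)
Total bins used = 4

4


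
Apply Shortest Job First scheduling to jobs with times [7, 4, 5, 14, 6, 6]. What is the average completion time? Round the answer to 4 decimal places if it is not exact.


SJF order (ascending): [4, 5, 6, 6, 7, 14]
Completion times:
  Job 1: burst=4, C=4
  Job 2: burst=5, C=9
  Job 3: burst=6, C=15
  Job 4: burst=6, C=21
  Job 5: burst=7, C=28
  Job 6: burst=14, C=42
Average completion = 119/6 = 19.8333

19.8333


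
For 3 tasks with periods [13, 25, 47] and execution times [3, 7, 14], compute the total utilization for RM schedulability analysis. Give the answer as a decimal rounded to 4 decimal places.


Compute individual utilizations (exact fractions):
  Task 1: C/T = 3/13 (approx. 0.2308)
  Task 2: C/T = 7/25 (approx. 0.28)
  Task 3: C/T = 14/47 (approx. 0.2979)
Total utilization U = 3/13 + 7/25 + 14/47 = 12352/15275
Rounded to 4 decimal places: U = 0.8086
RM (Liu & Layland) bound for 3 tasks = 0.779763; compare with U = 12352/15275 (approx. 0.808642)
bound < U <= 1, so the RM sufficient condition is not met (inconclusive; an exact test such as response-time analysis is needed).

0.8086


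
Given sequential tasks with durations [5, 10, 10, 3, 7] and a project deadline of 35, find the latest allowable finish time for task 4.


LF(activity 4) = deadline - sum of successor durations
Successors: activities 5 through 5 with durations [7]
Sum of successor durations = 7
LF = 35 - 7 = 28

28


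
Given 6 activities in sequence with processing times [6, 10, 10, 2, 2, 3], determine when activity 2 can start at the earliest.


Activity 2 starts after activities 1 through 1 complete.
Predecessor durations: [6]
ES = 6 = 6

6


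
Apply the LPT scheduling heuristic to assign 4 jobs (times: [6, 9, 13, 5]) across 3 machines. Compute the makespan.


Sort jobs in decreasing order (LPT): [13, 9, 6, 5]
Assign each job to the least loaded machine:
  Machine 1: jobs [13], load = 13
  Machine 2: jobs [9], load = 9
  Machine 3: jobs [6, 5], load = 11
Makespan = max load = 13

13


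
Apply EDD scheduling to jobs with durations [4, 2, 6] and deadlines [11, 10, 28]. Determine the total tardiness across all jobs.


Sort by due date (EDD order): [(2, 10), (4, 11), (6, 28)]
Compute completion times and tardiness:
  Job 1: p=2, d=10, C=2, tardiness=max(0,2-10)=0
  Job 2: p=4, d=11, C=6, tardiness=max(0,6-11)=0
  Job 3: p=6, d=28, C=12, tardiness=max(0,12-28)=0
Total tardiness = 0

0


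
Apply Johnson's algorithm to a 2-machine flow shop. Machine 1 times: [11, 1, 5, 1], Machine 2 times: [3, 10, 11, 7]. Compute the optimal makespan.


Apply Johnson's rule:
  Group 1 (a <= b): [(2, 1, 10), (4, 1, 7), (3, 5, 11)]
  Group 2 (a > b): [(1, 11, 3)]
Optimal job order: [2, 4, 3, 1]
Schedule:
  Job 2: M1 done at 1, M2 done at 11
  Job 4: M1 done at 2, M2 done at 18
  Job 3: M1 done at 7, M2 done at 29
  Job 1: M1 done at 18, M2 done at 32
Makespan = 32

32


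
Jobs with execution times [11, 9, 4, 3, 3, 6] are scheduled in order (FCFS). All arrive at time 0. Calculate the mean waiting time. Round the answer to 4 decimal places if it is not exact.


FCFS order (as given): [11, 9, 4, 3, 3, 6]
Waiting times:
  Job 1: wait = 0
  Job 2: wait = 11
  Job 3: wait = 20
  Job 4: wait = 24
  Job 5: wait = 27
  Job 6: wait = 30
Sum of waiting times = 112
Average waiting time = 112/6 = 18.6667

18.6667


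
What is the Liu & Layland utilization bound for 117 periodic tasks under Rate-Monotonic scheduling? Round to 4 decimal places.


Compute 2^(1/117) = 1.0059419185
Subtract 1: 1.0059419185 - 1 = 0.0059419185
Multiply by n: 117 * 0.0059419185 = 0.6952044645
Round to 4 dp: 0.6952

0.6952


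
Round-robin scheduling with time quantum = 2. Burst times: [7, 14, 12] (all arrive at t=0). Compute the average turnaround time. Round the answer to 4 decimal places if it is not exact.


Time quantum = 2
Execution trace:
  J1 runs 2 units, time = 2
  J2 runs 2 units, time = 4
  J3 runs 2 units, time = 6
  J1 runs 2 units, time = 8
  J2 runs 2 units, time = 10
  J3 runs 2 units, time = 12
  J1 runs 2 units, time = 14
  J2 runs 2 units, time = 16
  J3 runs 2 units, time = 18
  J1 runs 1 units, time = 19
  J2 runs 2 units, time = 21
  J3 runs 2 units, time = 23
  J2 runs 2 units, time = 25
  J3 runs 2 units, time = 27
  J2 runs 2 units, time = 29
  J3 runs 2 units, time = 31
  J2 runs 2 units, time = 33
Finish times: [19, 33, 31]
Average turnaround = 83/3 = 27.6667

27.6667


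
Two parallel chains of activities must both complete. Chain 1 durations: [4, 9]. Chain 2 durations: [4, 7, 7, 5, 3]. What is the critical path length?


Path A total = 4 + 9 = 13
Path B total = 4 + 7 + 7 + 5 + 3 = 26
Critical path = longest path = max(13, 26) = 26

26


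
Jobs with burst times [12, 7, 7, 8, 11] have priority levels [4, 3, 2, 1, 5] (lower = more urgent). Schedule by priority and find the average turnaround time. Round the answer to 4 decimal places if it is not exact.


Sort by priority (ascending = highest first):
Order: [(1, 8), (2, 7), (3, 7), (4, 12), (5, 11)]
Completion times:
  Priority 1, burst=8, C=8
  Priority 2, burst=7, C=15
  Priority 3, burst=7, C=22
  Priority 4, burst=12, C=34
  Priority 5, burst=11, C=45
Average turnaround = 124/5 = 24.8

24.8


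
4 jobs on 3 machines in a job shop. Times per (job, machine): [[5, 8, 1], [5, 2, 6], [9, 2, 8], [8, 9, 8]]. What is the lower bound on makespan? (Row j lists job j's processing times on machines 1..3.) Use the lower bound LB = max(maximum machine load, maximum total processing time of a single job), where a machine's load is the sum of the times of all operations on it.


Machine loads:
  Machine 1: 5 + 5 + 9 + 8 = 27
  Machine 2: 8 + 2 + 2 + 9 = 21
  Machine 3: 1 + 6 + 8 + 8 = 23
Max machine load = 27
Job totals:
  Job 1: 14
  Job 2: 13
  Job 3: 19
  Job 4: 25
Max job total = 25
Lower bound = max(27, 25) = 27

27


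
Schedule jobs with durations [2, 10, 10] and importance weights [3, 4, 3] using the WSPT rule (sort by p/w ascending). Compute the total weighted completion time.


Compute p/w ratios and sort ascending (WSPT): [(2, 3), (10, 4), (10, 3)]
Compute weighted completion times:
  Job (p=2,w=3): C=2, w*C=3*2=6
  Job (p=10,w=4): C=12, w*C=4*12=48
  Job (p=10,w=3): C=22, w*C=3*22=66
Total weighted completion time = 120

120


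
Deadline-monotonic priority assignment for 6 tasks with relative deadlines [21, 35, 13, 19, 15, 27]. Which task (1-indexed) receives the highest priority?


Sort tasks by relative deadline (ascending):
  Task 3: deadline = 13
  Task 5: deadline = 15
  Task 4: deadline = 19
  Task 1: deadline = 21
  Task 6: deadline = 27
  Task 2: deadline = 35
Priority order (highest first): [3, 5, 4, 1, 6, 2]
Highest priority task = 3

3


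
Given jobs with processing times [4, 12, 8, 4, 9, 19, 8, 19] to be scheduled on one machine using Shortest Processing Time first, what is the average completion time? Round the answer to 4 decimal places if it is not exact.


Sort jobs by processing time (SPT order): [4, 4, 8, 8, 9, 12, 19, 19]
Compute completion times sequentially:
  Job 1: processing = 4, completes at 4
  Job 2: processing = 4, completes at 8
  Job 3: processing = 8, completes at 16
  Job 4: processing = 8, completes at 24
  Job 5: processing = 9, completes at 33
  Job 6: processing = 12, completes at 45
  Job 7: processing = 19, completes at 64
  Job 8: processing = 19, completes at 83
Sum of completion times = 277
Average completion time = 277/8 = 34.625

34.625


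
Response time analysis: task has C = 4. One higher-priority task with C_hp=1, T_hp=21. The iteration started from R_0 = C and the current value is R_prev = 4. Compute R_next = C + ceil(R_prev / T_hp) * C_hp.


R_next = C + ceil(R_prev / T_hp) * C_hp
ceil(4 / 21) = ceil(0.1905) = 1
Interference = 1 * 1 = 1
R_next = 4 + 1 = 5

5


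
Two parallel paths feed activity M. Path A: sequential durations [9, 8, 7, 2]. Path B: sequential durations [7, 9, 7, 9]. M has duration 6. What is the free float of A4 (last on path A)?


ES(A4) = sum of predecessors on chain A = 24
EF(A4) = ES + duration = 24 + 2 = 26
Successor of A4 is M. ES(M) = max(sum(A), sum(B)) = max(26, 32) = 32
Free float = ES(successor) - EF(current) = 32 - 26 = 6

6


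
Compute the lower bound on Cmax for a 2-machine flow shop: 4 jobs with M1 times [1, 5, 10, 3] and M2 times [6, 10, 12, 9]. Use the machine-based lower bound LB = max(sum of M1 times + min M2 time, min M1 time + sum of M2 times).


LB1 = sum(M1 times) + min(M2 times) = 19 + 6 = 25
LB2 = min(M1 times) + sum(M2 times) = 1 + 37 = 38
Lower bound = max(LB1, LB2) = max(25, 38) = 38

38


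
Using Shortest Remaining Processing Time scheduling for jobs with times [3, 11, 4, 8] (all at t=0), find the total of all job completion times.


Since all jobs arrive at t=0, SRPT equals SPT ordering.
SPT order: [3, 4, 8, 11]
Completion times:
  Job 1: p=3, C=3
  Job 2: p=4, C=7
  Job 3: p=8, C=15
  Job 4: p=11, C=26
Total completion time = 3 + 7 + 15 + 26 = 51

51


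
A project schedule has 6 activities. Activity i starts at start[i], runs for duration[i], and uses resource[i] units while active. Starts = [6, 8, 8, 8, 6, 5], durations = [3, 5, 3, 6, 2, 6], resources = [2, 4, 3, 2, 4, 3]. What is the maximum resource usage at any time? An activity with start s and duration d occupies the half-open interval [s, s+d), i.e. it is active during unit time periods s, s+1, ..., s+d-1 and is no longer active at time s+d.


Each activity i is active on [start_i, start_i + duration_i).
Compute total resource usage per time slot:
  t=0: active resources = [], total = 0
  t=1: active resources = [], total = 0
  t=2: active resources = [], total = 0
  t=3: active resources = [], total = 0
  t=4: active resources = [], total = 0
  t=5: active resources = [3], total = 3
  t=6: active resources = [2, 4, 3], total = 9
  t=7: active resources = [2, 4, 3], total = 9
  t=8: active resources = [2, 4, 3, 2, 3], total = 14
  t=9: active resources = [4, 3, 2, 3], total = 12
  t=10: active resources = [4, 3, 2, 3], total = 12
  t=11: active resources = [4, 2], total = 6
  t=12: active resources = [4, 2], total = 6
  t=13: active resources = [2], total = 2
Peak resource demand = 14

14


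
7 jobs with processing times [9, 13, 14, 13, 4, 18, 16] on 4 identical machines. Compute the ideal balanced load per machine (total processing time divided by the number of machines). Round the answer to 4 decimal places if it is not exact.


Total processing time = 9 + 13 + 14 + 13 + 4 + 18 + 16 = 87
Number of machines = 4
Ideal balanced load = 87 / 4 = 21.75

21.75


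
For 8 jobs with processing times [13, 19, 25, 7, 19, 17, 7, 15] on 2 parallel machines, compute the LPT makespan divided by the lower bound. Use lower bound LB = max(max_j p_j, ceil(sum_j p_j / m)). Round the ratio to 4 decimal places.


LPT order: [25, 19, 19, 17, 15, 13, 7, 7]
Machine loads after assignment: [62, 60]
LPT makespan = 62
Lower bound = max(max_job, ceil(total/2)) = max(25, 61) = 61
Ratio = 62 / 61 = 1.0164

1.0164


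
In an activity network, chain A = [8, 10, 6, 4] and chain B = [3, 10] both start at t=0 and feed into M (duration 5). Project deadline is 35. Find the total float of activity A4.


Forward pass: ES(A4) = sum of predecessors on chain A = 24
EF = ES + duration = 24 + 4 = 28
Backward pass: LF(M) = deadline = 35; LS(M) = 35 - 5 = 30
LF(A4) = LS(M) - sum(successors on chain A) = 30 - 0 = 30
LS = LF - duration = 30 - 4 = 26
Total float = LS - ES = 26 - 24 = 2

2


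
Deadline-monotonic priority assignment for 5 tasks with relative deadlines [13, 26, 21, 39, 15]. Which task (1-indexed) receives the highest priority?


Sort tasks by relative deadline (ascending):
  Task 1: deadline = 13
  Task 5: deadline = 15
  Task 3: deadline = 21
  Task 2: deadline = 26
  Task 4: deadline = 39
Priority order (highest first): [1, 5, 3, 2, 4]
Highest priority task = 1

1


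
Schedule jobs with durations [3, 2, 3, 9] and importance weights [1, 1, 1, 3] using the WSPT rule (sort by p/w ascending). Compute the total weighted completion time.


Compute p/w ratios and sort ascending (WSPT): [(2, 1), (3, 1), (3, 1), (9, 3)]
Compute weighted completion times:
  Job (p=2,w=1): C=2, w*C=1*2=2
  Job (p=3,w=1): C=5, w*C=1*5=5
  Job (p=3,w=1): C=8, w*C=1*8=8
  Job (p=9,w=3): C=17, w*C=3*17=51
Total weighted completion time = 66

66


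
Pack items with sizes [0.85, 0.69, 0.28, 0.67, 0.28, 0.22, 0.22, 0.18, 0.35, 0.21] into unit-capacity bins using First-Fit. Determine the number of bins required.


Place items sequentially using First-Fit:
  Item 0.85 -> new Bin 1
  Item 0.69 -> new Bin 2
  Item 0.28 -> Bin 2 (now 0.97)
  Item 0.67 -> new Bin 3
  Item 0.28 -> Bin 3 (now 0.95)
  Item 0.22 -> new Bin 4
  Item 0.22 -> Bin 4 (now 0.44)
  Item 0.18 -> Bin 4 (now 0.62)
  Item 0.35 -> Bin 4 (now 0.97)
  Item 0.21 -> new Bin 5
Total bins used = 5

5


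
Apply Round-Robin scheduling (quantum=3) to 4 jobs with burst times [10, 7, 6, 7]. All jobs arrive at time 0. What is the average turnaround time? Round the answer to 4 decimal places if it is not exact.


Time quantum = 3
Execution trace:
  J1 runs 3 units, time = 3
  J2 runs 3 units, time = 6
  J3 runs 3 units, time = 9
  J4 runs 3 units, time = 12
  J1 runs 3 units, time = 15
  J2 runs 3 units, time = 18
  J3 runs 3 units, time = 21
  J4 runs 3 units, time = 24
  J1 runs 3 units, time = 27
  J2 runs 1 units, time = 28
  J4 runs 1 units, time = 29
  J1 runs 1 units, time = 30
Finish times: [30, 28, 21, 29]
Average turnaround = 108/4 = 27.0

27.0


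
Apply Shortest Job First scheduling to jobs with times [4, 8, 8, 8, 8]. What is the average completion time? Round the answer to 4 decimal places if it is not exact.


SJF order (ascending): [4, 8, 8, 8, 8]
Completion times:
  Job 1: burst=4, C=4
  Job 2: burst=8, C=12
  Job 3: burst=8, C=20
  Job 4: burst=8, C=28
  Job 5: burst=8, C=36
Average completion = 100/5 = 20.0

20.0


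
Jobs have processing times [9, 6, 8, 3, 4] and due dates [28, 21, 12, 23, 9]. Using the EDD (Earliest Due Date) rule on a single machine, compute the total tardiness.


Sort by due date (EDD order): [(4, 9), (8, 12), (6, 21), (3, 23), (9, 28)]
Compute completion times and tardiness:
  Job 1: p=4, d=9, C=4, tardiness=max(0,4-9)=0
  Job 2: p=8, d=12, C=12, tardiness=max(0,12-12)=0
  Job 3: p=6, d=21, C=18, tardiness=max(0,18-21)=0
  Job 4: p=3, d=23, C=21, tardiness=max(0,21-23)=0
  Job 5: p=9, d=28, C=30, tardiness=max(0,30-28)=2
Total tardiness = 2

2


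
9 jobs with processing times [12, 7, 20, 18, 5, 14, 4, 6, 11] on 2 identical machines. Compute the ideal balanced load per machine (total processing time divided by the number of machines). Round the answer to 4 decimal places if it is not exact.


Total processing time = 12 + 7 + 20 + 18 + 5 + 14 + 4 + 6 + 11 = 97
Number of machines = 2
Ideal balanced load = 97 / 2 = 48.5

48.5


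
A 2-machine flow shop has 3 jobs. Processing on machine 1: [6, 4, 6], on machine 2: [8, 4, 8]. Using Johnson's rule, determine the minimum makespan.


Apply Johnson's rule:
  Group 1 (a <= b): [(2, 4, 4), (1, 6, 8), (3, 6, 8)]
  Group 2 (a > b): []
Optimal job order: [2, 1, 3]
Schedule:
  Job 2: M1 done at 4, M2 done at 8
  Job 1: M1 done at 10, M2 done at 18
  Job 3: M1 done at 16, M2 done at 26
Makespan = 26

26


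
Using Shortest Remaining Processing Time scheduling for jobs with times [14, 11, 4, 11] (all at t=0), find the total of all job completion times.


Since all jobs arrive at t=0, SRPT equals SPT ordering.
SPT order: [4, 11, 11, 14]
Completion times:
  Job 1: p=4, C=4
  Job 2: p=11, C=15
  Job 3: p=11, C=26
  Job 4: p=14, C=40
Total completion time = 4 + 15 + 26 + 40 = 85

85


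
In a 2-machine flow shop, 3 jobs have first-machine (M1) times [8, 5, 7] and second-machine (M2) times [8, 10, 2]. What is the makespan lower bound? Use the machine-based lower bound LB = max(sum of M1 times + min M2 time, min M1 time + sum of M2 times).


LB1 = sum(M1 times) + min(M2 times) = 20 + 2 = 22
LB2 = min(M1 times) + sum(M2 times) = 5 + 20 = 25
Lower bound = max(LB1, LB2) = max(22, 25) = 25

25


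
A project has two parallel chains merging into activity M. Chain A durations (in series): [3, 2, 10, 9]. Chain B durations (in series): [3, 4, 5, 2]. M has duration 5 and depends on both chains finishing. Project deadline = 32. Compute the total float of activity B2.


Forward pass: ES(B2) = sum of predecessors on chain B = 3
EF = ES + duration = 3 + 4 = 7
Backward pass: LF(M) = deadline = 32; LS(M) = 32 - 5 = 27
LF(B2) = LS(M) - sum(successors on chain B) = 27 - 7 = 20
LS = LF - duration = 20 - 4 = 16
Total float = LS - ES = 16 - 3 = 13

13


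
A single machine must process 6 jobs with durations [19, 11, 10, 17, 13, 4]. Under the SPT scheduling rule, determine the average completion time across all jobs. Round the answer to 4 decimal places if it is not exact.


Sort jobs by processing time (SPT order): [4, 10, 11, 13, 17, 19]
Compute completion times sequentially:
  Job 1: processing = 4, completes at 4
  Job 2: processing = 10, completes at 14
  Job 3: processing = 11, completes at 25
  Job 4: processing = 13, completes at 38
  Job 5: processing = 17, completes at 55
  Job 6: processing = 19, completes at 74
Sum of completion times = 210
Average completion time = 210/6 = 35.0

35.0


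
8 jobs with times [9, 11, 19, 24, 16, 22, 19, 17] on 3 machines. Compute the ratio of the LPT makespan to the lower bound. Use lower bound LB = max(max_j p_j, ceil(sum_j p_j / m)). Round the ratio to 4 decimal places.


LPT order: [24, 22, 19, 19, 17, 16, 11, 9]
Machine loads after assignment: [40, 48, 49]
LPT makespan = 49
Lower bound = max(max_job, ceil(total/3)) = max(24, 46) = 46
Ratio = 49 / 46 = 1.0652

1.0652


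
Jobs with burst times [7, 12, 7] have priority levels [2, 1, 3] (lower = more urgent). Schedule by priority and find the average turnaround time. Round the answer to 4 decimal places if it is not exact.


Sort by priority (ascending = highest first):
Order: [(1, 12), (2, 7), (3, 7)]
Completion times:
  Priority 1, burst=12, C=12
  Priority 2, burst=7, C=19
  Priority 3, burst=7, C=26
Average turnaround = 57/3 = 19.0

19.0


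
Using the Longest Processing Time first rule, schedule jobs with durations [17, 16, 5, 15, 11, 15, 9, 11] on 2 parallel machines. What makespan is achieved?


Sort jobs in decreasing order (LPT): [17, 16, 15, 15, 11, 11, 9, 5]
Assign each job to the least loaded machine:
  Machine 1: jobs [17, 15, 11, 5], load = 48
  Machine 2: jobs [16, 15, 11, 9], load = 51
Makespan = max load = 51

51


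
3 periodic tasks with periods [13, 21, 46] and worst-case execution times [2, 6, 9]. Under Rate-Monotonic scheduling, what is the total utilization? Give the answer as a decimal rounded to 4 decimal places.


Compute individual utilizations (exact fractions):
  Task 1: C/T = 2/13 (approx. 0.1538)
  Task 2: C/T = 6/21 = 2/7 (approx. 0.2857)
  Task 3: C/T = 9/46 (approx. 0.1957)
Total utilization U = 2/13 + 2/7 + 9/46 = 2659/4186
Rounded to 4 decimal places: U = 0.6352
RM (Liu & Layland) bound for 3 tasks = 0.779763; compare with U = 2659/4186 (approx. 0.635213)
U <= bound, so schedulable by RM sufficient condition.

0.6352


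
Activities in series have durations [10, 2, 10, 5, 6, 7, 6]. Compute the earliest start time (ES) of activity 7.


Activity 7 starts after activities 1 through 6 complete.
Predecessor durations: [10, 2, 10, 5, 6, 7]
ES = 10 + 2 + 10 + 5 + 6 + 7 = 40

40


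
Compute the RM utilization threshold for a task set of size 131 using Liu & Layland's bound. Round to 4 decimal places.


Compute 2^(1/131) = 1.0053052230
Subtract 1: 1.0053052230 - 1 = 0.0053052230
Multiply by n: 131 * 0.0053052230 = 0.6949842130
Round to 4 dp: 0.6950

0.6950


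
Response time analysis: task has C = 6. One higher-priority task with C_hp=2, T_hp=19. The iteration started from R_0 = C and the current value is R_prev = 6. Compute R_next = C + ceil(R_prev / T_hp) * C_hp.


R_next = C + ceil(R_prev / T_hp) * C_hp
ceil(6 / 19) = ceil(0.3158) = 1
Interference = 1 * 2 = 2
R_next = 6 + 2 = 8

8


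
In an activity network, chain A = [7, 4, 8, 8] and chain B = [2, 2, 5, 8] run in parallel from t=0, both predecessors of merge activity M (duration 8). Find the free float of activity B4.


ES(B4) = sum of predecessors on chain B = 9
EF(B4) = ES + duration = 9 + 8 = 17
Successor of B4 is M. ES(M) = max(sum(A), sum(B)) = max(27, 17) = 27
Free float = ES(successor) - EF(current) = 27 - 17 = 10

10


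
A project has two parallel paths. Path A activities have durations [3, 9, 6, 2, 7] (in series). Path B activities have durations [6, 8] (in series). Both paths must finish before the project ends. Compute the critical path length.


Path A total = 3 + 9 + 6 + 2 + 7 = 27
Path B total = 6 + 8 = 14
Critical path = longest path = max(27, 14) = 27

27


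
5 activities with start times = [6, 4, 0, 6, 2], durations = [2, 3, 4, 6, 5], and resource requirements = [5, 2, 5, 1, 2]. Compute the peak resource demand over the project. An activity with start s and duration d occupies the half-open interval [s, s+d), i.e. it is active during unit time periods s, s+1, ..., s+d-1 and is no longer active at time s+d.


Each activity i is active on [start_i, start_i + duration_i).
Compute total resource usage per time slot:
  t=0: active resources = [5], total = 5
  t=1: active resources = [5], total = 5
  t=2: active resources = [5, 2], total = 7
  t=3: active resources = [5, 2], total = 7
  t=4: active resources = [2, 2], total = 4
  t=5: active resources = [2, 2], total = 4
  t=6: active resources = [5, 2, 1, 2], total = 10
  t=7: active resources = [5, 1], total = 6
  t=8: active resources = [1], total = 1
  t=9: active resources = [1], total = 1
  t=10: active resources = [1], total = 1
  t=11: active resources = [1], total = 1
Peak resource demand = 10

10


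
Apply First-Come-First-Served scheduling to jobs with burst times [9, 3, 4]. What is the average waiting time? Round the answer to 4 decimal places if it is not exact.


FCFS order (as given): [9, 3, 4]
Waiting times:
  Job 1: wait = 0
  Job 2: wait = 9
  Job 3: wait = 12
Sum of waiting times = 21
Average waiting time = 21/3 = 7.0

7.0


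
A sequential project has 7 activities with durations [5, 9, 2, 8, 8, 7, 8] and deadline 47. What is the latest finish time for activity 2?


LF(activity 2) = deadline - sum of successor durations
Successors: activities 3 through 7 with durations [2, 8, 8, 7, 8]
Sum of successor durations = 33
LF = 47 - 33 = 14

14


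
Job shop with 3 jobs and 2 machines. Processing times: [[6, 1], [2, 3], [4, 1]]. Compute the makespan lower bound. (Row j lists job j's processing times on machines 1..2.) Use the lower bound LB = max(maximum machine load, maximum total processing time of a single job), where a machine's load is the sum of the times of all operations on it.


Machine loads:
  Machine 1: 6 + 2 + 4 = 12
  Machine 2: 1 + 3 + 1 = 5
Max machine load = 12
Job totals:
  Job 1: 7
  Job 2: 5
  Job 3: 5
Max job total = 7
Lower bound = max(12, 7) = 12

12


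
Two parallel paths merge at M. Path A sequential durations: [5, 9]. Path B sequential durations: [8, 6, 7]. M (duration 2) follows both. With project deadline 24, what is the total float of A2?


Forward pass: ES(A2) = sum of predecessors on chain A = 5
EF = ES + duration = 5 + 9 = 14
Backward pass: LF(M) = deadline = 24; LS(M) = 24 - 2 = 22
LF(A2) = LS(M) - sum(successors on chain A) = 22 - 0 = 22
LS = LF - duration = 22 - 9 = 13
Total float = LS - ES = 13 - 5 = 8

8


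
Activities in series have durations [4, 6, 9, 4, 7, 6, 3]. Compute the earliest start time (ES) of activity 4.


Activity 4 starts after activities 1 through 3 complete.
Predecessor durations: [4, 6, 9]
ES = 4 + 6 + 9 = 19

19


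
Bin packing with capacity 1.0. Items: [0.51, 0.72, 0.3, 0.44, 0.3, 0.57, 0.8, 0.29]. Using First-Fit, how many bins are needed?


Place items sequentially using First-Fit:
  Item 0.51 -> new Bin 1
  Item 0.72 -> new Bin 2
  Item 0.3 -> Bin 1 (now 0.81)
  Item 0.44 -> new Bin 3
  Item 0.3 -> Bin 3 (now 0.74)
  Item 0.57 -> new Bin 4
  Item 0.8 -> new Bin 5
  Item 0.29 -> Bin 4 (now 0.86)
Total bins used = 5

5
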